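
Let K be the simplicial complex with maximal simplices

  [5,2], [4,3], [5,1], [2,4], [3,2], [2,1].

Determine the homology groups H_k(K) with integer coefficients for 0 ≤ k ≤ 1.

Take the total order 1 < 2 < 3 < 4 < 5 on the vertex set. Then K (dimension 1) consists of the simplices:

  0-simplices (5): [1], [2], [3], [4], [5]
  1-simplices (6): [1,2], [1,5], [2,3], [2,4], [2,5], [3,4]

so the chain groups are C_0 ≅ Z^5, C_1 ≅ Z^6.

Boundary ∂_1: C_1 → C_0 sends each edge [p,q] (with p < q) to q − p. For instance
  ∂[1,2] = [2] − [1].
The resulting 5×6 matrix has rank 4, and its Smith normal form has invariant factors (1,1,1,1).

Computing H_k = (kernel of ∂_k) / (image of ∂_{k+1}):

  H_0: rank C_0 − rank ∂_1 = 5 − 4 = 1, and the invariant factors of ∂_1 are all 1, so H_0 = Z.
  H_1: rank ker ∂_1 − rank ∂_2 = (6 − 4) − 0 = 2, and there is no ∂_2, so H_1 = Z^2.

As a check, the Euler characteristic is 5 − 6 = -1, which agrees with 1 − 2 = -1.

H_0 = Z,  H_1 = Z^2.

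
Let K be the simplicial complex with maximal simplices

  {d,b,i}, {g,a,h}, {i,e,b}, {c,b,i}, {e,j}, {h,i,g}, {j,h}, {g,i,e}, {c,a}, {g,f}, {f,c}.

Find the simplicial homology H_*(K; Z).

H_0 ≅ Z,  H_1 ≅ Z^3,  H_2 = 0.

We work with the vertex ordering a < b < c < d < e < f < g < h < i < j. The simplices of K, each written with vertices in increasing order, are:

  0-simplices (10): a, b, c, d, e, f, g, h, i, j
  1-simplices (18): ac, ag, ah, bc, bd, be, bi, cf, ci, di, eg, ei, ej, fg, gh, gi, hi, hj
  2-simplices (6): agh, bci, bdi, bei, egi, ghi

Hence C_0 ≅ Z^10, C_1 ≅ Z^18, C_2 ≅ Z^6.

Boundary ∂_1: C_1 → C_0 maps an edge to its endpoints' difference, ∂[p,q] = q − p.
The resulting 10×18 matrix has rank 9, and its Smith normal form has invariant factors (1,1,1,1,1,1,1,1,1).

∂_2: C_2 → C_1 acts by ∂[p,q,r] = [q,r] − [p,r] + [p,q]. For instance
  ∂egi = gi − ei + eg,
  ∂ghi = hi − gi + gh.
The resulting 18×6 matrix has rank 6, and its Smith normal form has invariant factors (1,1,1,1,1,1).

Reading off H_k = ker ∂_k / im ∂_{k+1}:

  H_0: rank C_0 − rank ∂_1 = 10 − 9 = 1, and the invariant factors of ∂_1 are all 1, so H_0 ≅ Z.
  H_1: rank ker ∂_1 − rank ∂_2 = (18 − 9) − 6 = 3, and the invariant factors of ∂_2 are all 1, so H_1 ≅ Z^3.
  H_2: rank ker ∂_2 − rank ∂_3 = (6 − 6) − 0 = 0, and there is no ∂_3, so H_2 ≅ 0.

As a check, the Euler characteristic is 10 − 18 + 6 = -2, which agrees with 1 − 3 + 0 = -2.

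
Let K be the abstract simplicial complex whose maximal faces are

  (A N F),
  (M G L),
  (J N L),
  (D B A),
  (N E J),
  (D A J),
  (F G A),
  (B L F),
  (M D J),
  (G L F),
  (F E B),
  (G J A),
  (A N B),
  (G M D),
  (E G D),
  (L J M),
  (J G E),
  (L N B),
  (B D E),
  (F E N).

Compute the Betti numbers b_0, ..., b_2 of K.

b_0 = 1, b_1 = 1, b_2 = 0.

Take the total order A < B < D < E < F < G < J < L < M < N on the vertex set. Then K (dimension 2) consists of the simplices:

  0-simplices (10): A, B, D, E, F, G, J, L, M, N
  1-simplices (30): AB, AD, AF, AG, AJ, AN, BD, BE, BF, BL, BN, DE, DG, DJ, DM, EF, EG, EJ, EN, FG, FL, FN, GJ, GL, GM, JL, JM, JN, LM, LN
  2-simplices (20): ABD, ABN, ADJ, AFG, AFN, AGJ, BDE, BEF, BFL, BLN, DEG, DGM, DJM, EFN, EGJ, EJN, FGL, GLM, JLM, JLN

Hence C_0 ≅ Z^10, C_1 ≅ Z^30, C_2 ≅ Z^20.

Boundary ∂_1: C_1 → C_0 maps an edge to its endpoints' difference, ∂[p,q] = q − p. For instance
  ∂EG = G − E.
The 10×30 boundary matrix has rank 9 and Smith normal form diag(1,1,1,1,1,1,1,1,1).

Boundary ∂_2: C_2 → C_1 maps a triangle to the signed sum of its edges. For instance
  ∂EFN = FN − EN + EF,
  ∂EGJ = GJ − EJ + EG.
As a 30×20 matrix over Z this has rank 20, with invariant factors (1,1,1,1,1,1,1,1,1,1,1,1,1,1,1,1,1,1,1,2).

From H_k ≅ ker(∂_k) / im(∂_{k+1}) we obtain:

  H_0: rank C_0 − rank ∂_1 = 10 − 9 = 1, and the invariant factors of ∂_1 are all 1, so H_0 ≅ Z.
  H_1: rank ker ∂_1 − rank ∂_2 = (30 − 9) − 20 = 1, and ∂_2 has invariant factor 2 > 1, so H_1 ≅ Z ⊕ Z/2Z.
  H_2: rank ker ∂_2 − rank ∂_3 = (20 − 20) − 0 = 0, and there is no ∂_3, so H_2 ≅ 0.

As a check, the Euler characteristic is 10 − 30 + 20 = 0, which agrees with 1 − 1 + 0 = 0.

Hence the Betti numbers are b_0 = 1, b_1 = 1, b_2 = 0.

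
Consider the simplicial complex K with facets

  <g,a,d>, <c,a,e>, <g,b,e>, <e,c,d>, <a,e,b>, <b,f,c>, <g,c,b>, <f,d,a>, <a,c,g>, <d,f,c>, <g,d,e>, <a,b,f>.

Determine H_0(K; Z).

H_0 ≅ Z.

Fix the vertex order a < b < c < d < e < f < g and write every simplex with vertices in increasing order. Then dim K = 2 and the simplices of K are:

  0-simplices (7): a, b, c, d, e, f, g
  1-simplices (18): ab, ac, ad, ae, af, ag, bc, be, bf, bg, cd, ce, cf, cg, de, df, dg, eg
  2-simplices (12): abe, abf, ace, acg, adf, adg, bcf, bcg, beg, cde, cdf, deg

so the chain groups are C_0 ≅ Z^7, C_1 ≅ Z^18, C_2 ≅ Z^12.

∂_1: C_1 → C_0 sends each edge [p,q] (with p < q) to q − p. For instance
  ∂eg = g − e.
As a 7×18 matrix over Z this has rank 6, with invariant factors (1,1,1,1,1,1).

The boundary map ∂_2: C_2 → C_1 acts by ∂[p,q,r] = [q,r] − [p,r] + [p,q]. For instance
  ∂cdf = df − cf + cd,
  ∂ace = ce − ae + ac.
The 18×12 boundary matrix has rank 12 and Smith normal form diag(1,1,1,1,1,1,1,1,1,1,1,2).

Now H_k = ker ∂_k / im ∂_{k+1}, so:

  H_0: rank C_0 − rank ∂_1 = 7 − 6 = 1, and the invariant factors of ∂_1 are all 1, so H_0 = Z.

(K is a triangulation of the real projective plane RP^2.)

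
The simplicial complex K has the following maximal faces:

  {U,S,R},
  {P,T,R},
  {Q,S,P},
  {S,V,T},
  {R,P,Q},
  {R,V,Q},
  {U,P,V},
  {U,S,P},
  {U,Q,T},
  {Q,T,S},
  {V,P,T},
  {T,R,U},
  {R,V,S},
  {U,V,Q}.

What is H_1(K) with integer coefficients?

Fix the vertex order P < Q < R < S < T < U < V and write every simplex with vertices in increasing order. Then dim K = 2 and the simplices of K are:

  0-simplices (7): P, Q, R, S, T, U, V
  1-simplices (21): PQ, PR, PS, PT, PU, PV, QR, QS, QT, QU, QV, RS, RT, RU, RV, ST, SU, SV, TU, TV, UV
  2-simplices (14): PQR, PQS, PRT, PSU, PTV, PUV, QRV, QST, QTU, QUV, RSU, RSV, RTU, STV

so the chain groups are C_0 ≅ Z^7, C_1 ≅ Z^21, C_2 ≅ Z^14.

Boundary ∂_1: C_1 → C_0 sends each edge [p,q] (with p < q) to q − p. For instance
  ∂UV = V − U.
The 7×21 boundary matrix has rank 6 and Smith normal form diag(1,1,1,1,1,1).

The boundary map ∂_2: C_2 → C_1 sends each 2-simplex [p,q,r] to [q,r] − [p,r] + [p,q]. For instance
  ∂PUV = UV − PV + PU,
  ∂QUV = UV − QV + QU.
The 21×14 boundary matrix has rank 13 and Smith normal form diag(1,1,1,1,1,1,1,1,1,1,1,1,1).

Computing H_k = (kernel of ∂_k) / (image of ∂_{k+1}):

  H_1: rank ker ∂_1 − rank ∂_2 = (21 − 6) − 13 = 2, and the invariant factors of ∂_2 are all 1, so H_1 = Z^2.

H_1 ≅ Z^2.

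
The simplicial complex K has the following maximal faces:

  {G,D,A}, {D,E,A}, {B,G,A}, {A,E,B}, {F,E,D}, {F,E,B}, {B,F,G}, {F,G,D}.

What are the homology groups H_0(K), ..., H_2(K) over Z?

H_0 ≅ Z,  H_1 = 0,  H_2 ≅ Z.

We work with the vertex ordering A < B < D < E < F < G. The simplices of K, each written with vertices in increasing order, are:

  0-simplices (6): A, B, D, E, F, G
  1-simplices (12): AB, AD, AE, AG, BE, BF, BG, DE, DF, DG, EF, FG
  2-simplices (8): ABE, ABG, ADE, ADG, BEF, BFG, DEF, DFG

so the chain groups are C_0 ≅ Z^6, C_1 ≅ Z^12, C_2 ≅ Z^8.

Boundary ∂_1: C_1 → C_0 is given by ∂[p,q] = [q] − [p].
This gives a 6×12 integer matrix of rank 5; reducing to Smith normal form yields diagonal entries (1,1,1,1,1).

Boundary ∂_2: C_2 → C_1 sends each 2-simplex [p,q,r] to [q,r] − [p,r] + [p,q]. For instance
  ∂BFG = FG − BG + BF,
  ∂ABE = BE − AE + AB.
The 12×8 boundary matrix has rank 7 and Smith normal form diag(1,1,1,1,1,1,1).

Now H_k = ker ∂_k / im ∂_{k+1}, so:

  H_0: rank C_0 − rank ∂_1 = 6 − 5 = 1, and the invariant factors of ∂_1 are all 1, so H_0 ≅ Z.
  H_1: rank ker ∂_1 − rank ∂_2 = (12 − 5) − 7 = 0, and the invariant factors of ∂_2 are all 1, so H_1 ≅ 0.
  H_2: rank ker ∂_2 − rank ∂_3 = (8 − 7) − 0 = 1, and there is no ∂_3, so H_2 ≅ Z.

As a check, the Euler characteristic is 6 − 12 + 8 = 2, which agrees with 1 − 0 + 1 = 2.
(K is a triangulation of the 2-sphere S^2.)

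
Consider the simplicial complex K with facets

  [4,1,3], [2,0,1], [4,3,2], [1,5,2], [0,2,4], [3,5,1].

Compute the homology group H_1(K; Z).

H_1 ≅ Z.

Fix the vertex order 0 < 1 < 2 < 3 < 4 < 5 and write every simplex with vertices in increasing order. Then dim K = 2 and the simplices of K are:

  0-simplices (6): [0], [1], [2], [3], [4], [5]
  1-simplices (12): [0,1], [0,2], [0,4], [1,2], [1,3], [1,4], [1,5], [2,3], [2,4], [2,5], [3,4], [3,5]
  2-simplices (6): [0,1,2], [0,2,4], [1,2,5], [1,3,4], [1,3,5], [2,3,4]

giving chain groups C_0 ≅ Z^6, C_1 ≅ Z^12, C_2 ≅ Z^6.

The boundary map ∂_1: C_1 → C_0 sends each edge [p,q] (with p < q) to q − p.
The resulting 6×12 matrix has rank 5, and its Smith normal form has invariant factors (1,1,1,1,1).

∂_2: C_2 → C_1 sends each 2-simplex [p,q,r] to [q,r] − [p,r] + [p,q]. For instance
  ∂[0,1,2] = [1,2] − [0,2] + [0,1],
  ∂[0,2,4] = [2,4] − [0,4] + [0,2].
This gives a 12×6 integer matrix of rank 6; reducing to Smith normal form yields diagonal entries (1,1,1,1,1,1).

Reading off H_k = ker ∂_k / im ∂_{k+1}:

  H_1: rank ker ∂_1 − rank ∂_2 = (12 − 5) − 6 = 1, and the invariant factors of ∂_2 are all 1, so H_1 = Z.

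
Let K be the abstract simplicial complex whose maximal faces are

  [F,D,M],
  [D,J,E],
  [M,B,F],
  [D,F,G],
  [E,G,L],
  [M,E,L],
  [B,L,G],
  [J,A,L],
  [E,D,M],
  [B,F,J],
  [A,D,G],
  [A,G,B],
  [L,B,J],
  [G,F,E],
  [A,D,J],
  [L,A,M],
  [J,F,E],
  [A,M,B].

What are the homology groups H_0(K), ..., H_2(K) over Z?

H_0 = Z,  H_1 = Z ⊕ Z/2Z,  H_2 = 0.

Take the total order A < B < D < E < F < G < J < L < M on the vertex set. Then K (dimension 2) consists of the simplices:

  0-simplices (9): A, B, D, E, F, G, J, L, M
  1-simplices (27): AB, AD, AG, AJ, AL, AM, BF, BG, BJ, BL, BM, DE, DF, DG, DJ, DM, EF, EG, EJ, EL, EM, FG, FJ, FM, GL, JL, LM
  2-simplices (18): ABG, ABM, ADG, ADJ, AJL, ALM, BFJ, BFM, BGL, BJL, DEJ, DEM, DFG, DFM, EFG, EFJ, EGL, ELM

giving chain groups C_0 ≅ Z^9, C_1 ≅ Z^27, C_2 ≅ Z^18.

The boundary map ∂_1: C_1 → C_0 maps an edge to its endpoints' difference, ∂[p,q] = q − p. For instance
  ∂EF = F − E.
The resulting 9×27 matrix has rank 8, and its Smith normal form has invariant factors (1,1,1,1,1,1,1,1).

The boundary map ∂_2: C_2 → C_1 acts by ∂[p,q,r] = [q,r] − [p,r] + [p,q]. For instance
  ∂AJL = JL − AL + AJ,
  ∂ABM = BM − AM + AB.
The resulting 27×18 matrix has rank 18, and its Smith normal form has invariant factors (1,1,1,1,1,1,1,1,1,1,1,1,1,1,1,1,1,2).

Computing H_k = (kernel of ∂_k) / (image of ∂_{k+1}):

  H_0: rank C_0 − rank ∂_1 = 9 − 8 = 1, and the invariant factors of ∂_1 are all 1, so H_0 ≅ Z.
  H_1: rank ker ∂_1 − rank ∂_2 = (27 − 8) − 18 = 1, and ∂_2 has invariant factor 2 > 1, so H_1 ≅ Z ⊕ Z/2Z.
  H_2: rank ker ∂_2 − rank ∂_3 = (18 − 18) − 0 = 0, and there is no ∂_3, so H_2 ≅ 0.

As a check, the Euler characteristic is 9 − 27 + 18 = 0, which agrees with 1 − 1 + 0 = 0.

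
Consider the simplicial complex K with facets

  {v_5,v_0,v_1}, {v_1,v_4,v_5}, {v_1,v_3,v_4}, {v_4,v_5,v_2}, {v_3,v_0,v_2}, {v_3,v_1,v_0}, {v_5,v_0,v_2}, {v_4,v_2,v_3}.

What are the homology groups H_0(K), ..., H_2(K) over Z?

H_0 = Z,  H_1 = 0,  H_2 = Z.

We work with the vertex ordering v_0 < v_1 < v_2 < v_3 < v_4 < v_5. The simplices of K, each written with vertices in increasing order, are:

  0-simplices (6): [v_0], [v_1], [v_2], [v_3], [v_4], [v_5]
  1-simplices (12): [v_0,v_1], [v_0,v_2], [v_0,v_3], [v_0,v_5], [v_1,v_3], [v_1,v_4], [v_1,v_5], [v_2,v_3], [v_2,v_4], [v_2,v_5], [v_3,v_4], [v_4,v_5]
  2-simplices (8): [v_0,v_1,v_3], [v_0,v_1,v_5], [v_0,v_2,v_3], [v_0,v_2,v_5], [v_1,v_3,v_4], [v_1,v_4,v_5], [v_2,v_3,v_4], [v_2,v_4,v_5]

Hence C_0 ≅ Z^6, C_1 ≅ Z^12, C_2 ≅ Z^8.

∂_1: C_1 → C_0 is given by ∂[p,q] = [q] − [p].
The resulting 6×12 matrix has rank 5, and its Smith normal form has invariant factors (1,1,1,1,1).

∂_2: C_2 → C_1 sends each 2-simplex [p,q,r] to [q,r] − [p,r] + [p,q]. For instance
  ∂[v_1,v_4,v_5] = [v_4,v_5] − [v_1,v_5] + [v_1,v_4],
  ∂[v_1,v_3,v_4] = [v_3,v_4] − [v_1,v_4] + [v_1,v_3].
This gives a 12×8 integer matrix of rank 7; reducing to Smith normal form yields diagonal entries (1,1,1,1,1,1,1).

Reading off H_k = ker ∂_k / im ∂_{k+1}:

  H_0: rank C_0 − rank ∂_1 = 6 − 5 = 1, and the invariant factors of ∂_1 are all 1, so H_0 ≅ Z.
  H_1: rank ker ∂_1 − rank ∂_2 = (12 − 5) − 7 = 0, and the invariant factors of ∂_2 are all 1, so H_1 ≅ 0.
  H_2: rank ker ∂_2 − rank ∂_3 = (8 − 7) − 0 = 1, and there is no ∂_3, so H_2 ≅ Z.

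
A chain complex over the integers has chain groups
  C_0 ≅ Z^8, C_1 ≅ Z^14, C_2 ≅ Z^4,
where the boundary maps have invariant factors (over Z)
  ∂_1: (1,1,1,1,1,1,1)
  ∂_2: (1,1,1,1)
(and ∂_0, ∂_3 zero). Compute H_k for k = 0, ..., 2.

H_0: b_0 = 8 − 0 − 7 = 1; torsion from ∂_1 factors > 1: none. So H_0 = Z.
H_1: b_1 = 14 − 7 − 4 = 3; torsion from ∂_2 factors > 1: none. So H_1 = Z^3.
H_2: b_2 = 4 − 4 − 0 = 0; torsion from ∂_3 factors > 1: none. So H_2 = 0.

H_0 = Z,  H_1 = Z^3,  H_2 = 0.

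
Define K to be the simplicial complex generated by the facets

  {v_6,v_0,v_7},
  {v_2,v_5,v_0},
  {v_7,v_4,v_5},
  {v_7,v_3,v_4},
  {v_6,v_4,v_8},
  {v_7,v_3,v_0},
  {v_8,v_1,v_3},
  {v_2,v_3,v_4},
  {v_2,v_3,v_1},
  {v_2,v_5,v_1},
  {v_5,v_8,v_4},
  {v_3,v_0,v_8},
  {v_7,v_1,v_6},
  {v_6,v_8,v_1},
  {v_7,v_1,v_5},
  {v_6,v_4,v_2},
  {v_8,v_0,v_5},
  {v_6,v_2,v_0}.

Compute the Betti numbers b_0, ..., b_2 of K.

b_0 = 1, b_1 = 2, b_2 = 1.

K has 9 vertices, 27 edges, 18 triangles.
rank ∂_0 = 0, rank ∂_1 = 8 ⇒ b_0 = 9 − 0 − 8 = 1; all invariant factors of ∂_1 are 1 so no torsion. So H_0 ≅ Z.
rank ∂_1 = 8, rank ∂_2 = 17 ⇒ b_1 = 27 − 8 − 17 = 2; all invariant factors of ∂_2 are 1 so no torsion. So H_1 ≅ Z^2.
rank ∂_2 = 17, rank ∂_3 = 0 ⇒ b_2 = 18 − 17 − 0 = 1. So H_2 ≅ Z.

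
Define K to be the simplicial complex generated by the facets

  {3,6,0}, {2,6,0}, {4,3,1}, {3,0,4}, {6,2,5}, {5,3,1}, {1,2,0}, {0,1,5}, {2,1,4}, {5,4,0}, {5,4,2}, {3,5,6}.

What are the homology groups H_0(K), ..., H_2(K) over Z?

Fix the vertex order 0 < 1 < 2 < 3 < 4 < 5 < 6 and write every simplex with vertices in increasing order. Then dim K = 2 and the simplices of K are:

  0-simplices (7): [0], [1], [2], [3], [4], [5], [6]
  1-simplices (18): [0,1], [0,2], [0,3], [0,4], [0,5], [0,6], [1,2], [1,3], [1,4], [1,5], [2,4], [2,5], [2,6], [3,4], [3,5], [3,6], [4,5], [5,6]
  2-simplices (12): [0,1,2], [0,1,5], [0,2,6], [0,3,4], [0,3,6], [0,4,5], [1,2,4], [1,3,4], [1,3,5], [2,4,5], [2,5,6], [3,5,6]

Hence C_0 ≅ Z^7, C_1 ≅ Z^18, C_2 ≅ Z^12.

Boundary ∂_1: C_1 → C_0 sends each edge [p,q] (with p < q) to q − p. For instance
  ∂[1,2] = [2] − [1].
This gives a 7×18 integer matrix of rank 6; reducing to Smith normal form yields diagonal entries (1,1,1,1,1,1).

The boundary map ∂_2: C_2 → C_1 acts by ∂[p,q,r] = [q,r] − [p,r] + [p,q]. For instance
  ∂[0,4,5] = [4,5] − [0,5] + [0,4],
  ∂[0,2,6] = [2,6] − [0,6] + [0,2].
This gives a 18×12 integer matrix of rank 12; reducing to Smith normal form yields diagonal entries (1,1,1,1,1,1,1,1,1,1,1,2).

From H_k ≅ ker(∂_k) / im(∂_{k+1}) we obtain:

  H_0: rank C_0 − rank ∂_1 = 7 − 6 = 1, and the invariant factors of ∂_1 are all 1, so H_0 ≅ Z.
  H_1: rank ker ∂_1 − rank ∂_2 = (18 − 6) − 12 = 0, and ∂_2 has invariant factor 2 > 1, so H_1 ≅ Z/2.
  H_2: rank ker ∂_2 − rank ∂_3 = (12 − 12) − 0 = 0, and there is no ∂_3, so H_2 ≅ 0.

As a check, the Euler characteristic is 7 − 18 + 12 = 1, which agrees with 1 − 0 + 0 = 1.

H_0 = Z,  H_1 = Z/2,  H_2 = 0.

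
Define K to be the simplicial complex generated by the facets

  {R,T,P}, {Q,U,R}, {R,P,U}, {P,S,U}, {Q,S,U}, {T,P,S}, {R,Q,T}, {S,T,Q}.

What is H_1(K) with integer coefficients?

H_1 = 0.

We work with the vertex ordering P < Q < R < S < T < U. The simplices of K, each written with vertices in increasing order, are:

  0-simplices (6): P, Q, R, S, T, U
  1-simplices (12): PR, PS, PT, PU, QR, QS, QT, QU, RT, RU, ST, SU
  2-simplices (8): PRT, PRU, PST, PSU, QRT, QRU, QST, QSU

so the chain groups are C_0 ≅ Z^6, C_1 ≅ Z^12, C_2 ≅ Z^8.

The boundary map ∂_1: C_1 → C_0 maps an edge to its endpoints' difference, ∂[p,q] = q − p.
The resulting 6×12 matrix has rank 5, and its Smith normal form has invariant factors (1,1,1,1,1).

The boundary map ∂_2: C_2 → C_1 maps a triangle to the signed sum of its edges. For instance
  ∂QST = ST − QT + QS,
  ∂PRT = RT − PT + PR.
As a 12×8 matrix over Z this has rank 7, with invariant factors (1,1,1,1,1,1,1).

Reading off H_k = ker ∂_k / im ∂_{k+1}:

  H_1: rank ker ∂_1 − rank ∂_2 = (12 − 5) − 7 = 0, and the invariant factors of ∂_2 are all 1, so H_1 = 0.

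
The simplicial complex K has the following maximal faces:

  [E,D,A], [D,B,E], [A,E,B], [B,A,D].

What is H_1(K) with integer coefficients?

H_1 = 0.

Take the total order A < B < D < E on the vertex set. Then K (dimension 2) consists of the simplices:

  0-simplices (4): A, B, D, E
  1-simplices (6): AB, AD, AE, BD, BE, DE
  2-simplices (4): ABD, ABE, ADE, BDE

Hence C_0 ≅ Z^4, C_1 ≅ Z^6, C_2 ≅ Z^4.

Boundary ∂_1: C_1 → C_0 sends each edge [p,q] (with p < q) to q − p.
As a 4×6 matrix over Z this has rank 3, with invariant factors (1,1,1).

Boundary ∂_2: C_2 → C_1 acts by ∂[p,q,r] = [q,r] − [p,r] + [p,q]. For instance
  ∂ABE = BE − AE + AB,
  ∂ABD = BD − AD + AB.
The resulting 6×4 matrix has rank 3, and its Smith normal form has invariant factors (1,1,1).

Computing H_k = (kernel of ∂_k) / (image of ∂_{k+1}):

  H_1: rank ker ∂_1 − rank ∂_2 = (6 − 3) − 3 = 0, and the invariant factors of ∂_2 are all 1, so H_1 = 0.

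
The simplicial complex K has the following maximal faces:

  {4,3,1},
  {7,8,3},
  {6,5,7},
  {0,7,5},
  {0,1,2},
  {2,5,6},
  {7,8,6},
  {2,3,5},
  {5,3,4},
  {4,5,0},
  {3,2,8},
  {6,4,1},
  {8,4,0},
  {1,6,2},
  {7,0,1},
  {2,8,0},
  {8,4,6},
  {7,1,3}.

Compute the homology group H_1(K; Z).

H_1 ≅ Z^2.

Fix the vertex order 0 < 1 < 2 < 3 < 4 < 5 < 6 < 7 < 8 and write every simplex with vertices in increasing order. Then dim K = 2 and the simplices of K are:

  0-simplices (9): [0], [1], [2], [3], [4], [5], [6], [7], [8]
  1-simplices (27): (27 of them)
  2-simplices (18): [0,1,2], [0,1,7], [0,2,8], [0,4,5], [0,4,8], [0,5,7], [1,2,6], [1,3,4], [1,3,7], [1,4,6], [2,3,5], [2,3,8], [2,5,6], [3,4,5], [3,7,8], [4,6,8], [5,6,7], [6,7,8]

so the chain groups are C_0 ≅ Z^9, C_1 ≅ Z^27, C_2 ≅ Z^18.

Boundary ∂_1: C_1 → C_0 maps an edge to its endpoints' difference, ∂[p,q] = q − p.
As a 9×27 matrix over Z this has rank 8, with invariant factors (1,1,1,1,1,1,1,1).

The boundary map ∂_2: C_2 → C_1 acts by ∂[p,q,r] = [q,r] − [p,r] + [p,q]. For instance
  ∂[0,4,5] = [4,5] − [0,5] + [0,4],
  ∂[1,3,7] = [3,7] − [1,7] + [1,3].
As a 27×18 matrix over Z this has rank 17, with invariant factors (1,1,1,1,1,1,1,1,1,1,1,1,1,1,1,1,1).

From H_k ≅ ker(∂_k) / im(∂_{k+1}) we obtain:

  H_1: rank ker ∂_1 − rank ∂_2 = (27 − 8) − 17 = 2, and the invariant factors of ∂_2 are all 1, so H_1 ≅ Z^2.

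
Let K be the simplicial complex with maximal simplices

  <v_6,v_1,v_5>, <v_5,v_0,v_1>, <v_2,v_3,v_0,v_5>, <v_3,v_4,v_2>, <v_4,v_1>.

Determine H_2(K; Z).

H_2 = 0.

We work with the vertex ordering v_0 < v_1 < v_2 < v_3 < v_4 < v_5 < v_6. The simplices of K, each written with vertices in increasing order, are:

  0-simplices (7): [v_0], [v_1], [v_2], [v_3], [v_4], [v_5], [v_6]
  1-simplices (13): [v_0,v_1], [v_0,v_2], [v_0,v_3], [v_0,v_5], [v_1,v_4], [v_1,v_5], [v_1,v_6], [v_2,v_3], [v_2,v_4], [v_2,v_5], [v_3,v_4], [v_3,v_5], [v_5,v_6]
  2-simplices (7): [v_0,v_1,v_5], [v_0,v_2,v_3], [v_0,v_2,v_5], [v_0,v_3,v_5], [v_1,v_5,v_6], [v_2,v_3,v_4], [v_2,v_3,v_5]
  3-simplices (1): [v_0,v_2,v_3,v_5]

so the chain groups are C_0 ≅ Z^7, C_1 ≅ Z^13, C_2 ≅ Z^7, C_3 ≅ Z^1.

Boundary ∂_1: C_1 → C_0 sends each edge [p,q] (with p < q) to q − p. For instance
  ∂[v_1,v_5] = [v_5] − [v_1].
As a 7×13 matrix over Z this has rank 6, with invariant factors (1,1,1,1,1,1).

The boundary map ∂_2: C_2 → C_1 sends each 2-simplex [p,q,r] to [q,r] − [p,r] + [p,q]. For instance
  ∂[v_2,v_3,v_5] = [v_3,v_5] − [v_2,v_5] + [v_2,v_3],
  ∂[v_0,v_3,v_5] = [v_3,v_5] − [v_0,v_5] + [v_0,v_3].
The 13×7 boundary matrix has rank 6 and Smith normal form diag(1,1,1,1,1,1).

Boundary ∂_3: C_3 → C_2 sends each 3-simplex σ to the alternating sum Σ_i (−1)^i (σ with its i-th vertex removed). For instance
  ∂[v_0,v_2,v_3,v_5] = [v_2,v_3,v_5] − [v_0,v_3,v_5] + [v_0,v_2,v_5] − [v_0,v_2,v_3].
The resulting 7×1 matrix has rank 1, and its Smith normal form has invariant factors (1).

Computing H_k = (kernel of ∂_k) / (image of ∂_{k+1}):

  H_2: rank ker ∂_2 − rank ∂_3 = (7 − 6) − 1 = 0, and the invariant factors of ∂_3 are all 1, so H_2 ≅ 0.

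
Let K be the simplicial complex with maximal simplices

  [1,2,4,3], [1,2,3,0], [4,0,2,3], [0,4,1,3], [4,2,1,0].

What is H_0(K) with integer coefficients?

H_0 = Z.

We work with the vertex ordering 0 < 1 < 2 < 3 < 4. The simplices of K, each written with vertices in increasing order, are:

  0-simplices (5): [0], [1], [2], [3], [4]
  1-simplices (10): [0,1], [0,2], [0,3], [0,4], [1,2], [1,3], [1,4], [2,3], [2,4], [3,4]
  2-simplices (10): [0,1,2], [0,1,3], [0,1,4], [0,2,3], [0,2,4], [0,3,4], [1,2,3], [1,2,4], [1,3,4], [2,3,4]
  3-simplices (5): [0,1,2,3], [0,1,2,4], [0,1,3,4], [0,2,3,4], [1,2,3,4]

giving chain groups C_0 ≅ Z^5, C_1 ≅ Z^10, C_2 ≅ Z^10, C_3 ≅ Z^5.

The boundary map ∂_1: C_1 → C_0 is given by ∂[p,q] = [q] − [p]. For instance
  ∂[0,3] = [3] − [0].
This gives a 5×10 integer matrix of rank 4; reducing to Smith normal form yields diagonal entries (1,1,1,1).

Boundary ∂_2: C_2 → C_1 sends each 2-simplex [p,q,r] to [q,r] − [p,r] + [p,q]. For instance
  ∂[0,1,3] = [1,3] − [0,3] + [0,1],
  ∂[1,2,3] = [2,3] − [1,3] + [1,2].
The resulting 10×10 matrix has rank 6, and its Smith normal form has invariant factors (1,1,1,1,1,1).

∂_3: C_3 → C_2 sends each 3-simplex σ to the alternating sum Σ_i (−1)^i (σ with its i-th vertex removed). For instance
  ∂[1,2,3,4] = [2,3,4] − [1,3,4] + [1,2,4] − [1,2,3],
  ∂[0,1,3,4] = [1,3,4] − [0,3,4] + [0,1,4] − [0,1,3].
The resulting 10×5 matrix has rank 4, and its Smith normal form has invariant factors (1,1,1,1).

Now H_k = ker ∂_k / im ∂_{k+1}, so:

  H_0: rank C_0 − rank ∂_1 = 5 − 4 = 1, and the invariant factors of ∂_1 are all 1, so H_0 ≅ Z.

(K is a triangulation of the 3-sphere S^3.)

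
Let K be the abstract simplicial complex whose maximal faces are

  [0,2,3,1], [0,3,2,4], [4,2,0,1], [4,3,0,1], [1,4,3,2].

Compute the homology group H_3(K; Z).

Order the vertices as 0 < 1 < 2 < 3 < 4. Listing each simplex with vertices in this order, K has dimension 3 with simplices:

  0-simplices (5): [0], [1], [2], [3], [4]
  1-simplices (10): [0,1], [0,2], [0,3], [0,4], [1,2], [1,3], [1,4], [2,3], [2,4], [3,4]
  2-simplices (10): [0,1,2], [0,1,3], [0,1,4], [0,2,3], [0,2,4], [0,3,4], [1,2,3], [1,2,4], [1,3,4], [2,3,4]
  3-simplices (5): [0,1,2,3], [0,1,2,4], [0,1,3,4], [0,2,3,4], [1,2,3,4]

giving chain groups C_0 ≅ Z^5, C_1 ≅ Z^10, C_2 ≅ Z^10, C_3 ≅ Z^5.

Boundary ∂_1: C_1 → C_0 sends each edge [p,q] (with p < q) to q − p. For instance
  ∂[2,4] = [4] − [2].
As a 5×10 matrix over Z this has rank 4, with invariant factors (1,1,1,1).

The boundary map ∂_2: C_2 → C_1 maps a triangle to the signed sum of its edges. For instance
  ∂[0,2,4] = [2,4] − [0,4] + [0,2],
  ∂[1,2,3] = [2,3] − [1,3] + [1,2].
The resulting 10×10 matrix has rank 6, and its Smith normal form has invariant factors (1,1,1,1,1,1).

∂_3: C_3 → C_2 sends each 3-simplex σ to the alternating sum Σ_i (−1)^i (σ with its i-th vertex removed). For instance
  ∂[1,2,3,4] = [2,3,4] − [1,3,4] + [1,2,4] − [1,2,3],
  ∂[0,1,2,4] = [1,2,4] − [0,2,4] + [0,1,4] − [0,1,2].
As a 10×5 matrix over Z this has rank 4, with invariant factors (1,1,1,1).

Reading off H_k = ker ∂_k / im ∂_{k+1}:

  H_3: rank ker ∂_3 − rank ∂_4 = (5 − 4) − 0 = 1, and there is no ∂_4, so H_3 = Z.

H_3 = Z.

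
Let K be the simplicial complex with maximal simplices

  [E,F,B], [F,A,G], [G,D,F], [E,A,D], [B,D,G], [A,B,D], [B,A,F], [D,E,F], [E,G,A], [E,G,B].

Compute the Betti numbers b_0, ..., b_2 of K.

b_0 = 1, b_1 = 0, b_2 = 0.

K has 6 vertices, 15 edges, 10 triangles.
rank ∂_0 = 0, rank ∂_1 = 5 ⇒ b_0 = 6 − 0 − 5 = 1; all invariant factors of ∂_1 are 1 so no torsion. So H_0 = Z.
rank ∂_1 = 5, rank ∂_2 = 10 ⇒ b_1 = 15 − 5 − 10 = 0; ∂_2 has invariant factor(s) [2] giving torsion. So H_1 = Z/2.
rank ∂_2 = 10, rank ∂_3 = 0 ⇒ b_2 = 10 − 10 − 0 = 0. So H_2 = 0.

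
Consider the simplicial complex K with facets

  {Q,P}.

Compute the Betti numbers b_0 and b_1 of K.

b_0 = 1, b_1 = 0.

K has 2 vertices, 1 edge.
rank ∂_0 = 0, rank ∂_1 = 1 ⇒ b_0 = 2 − 0 − 1 = 1; all invariant factors of ∂_1 are 1 so no torsion. So H_0 ≅ Z.
rank ∂_1 = 1, rank ∂_2 = 0 ⇒ b_1 = 1 − 1 − 0 = 0. So H_1 ≅ 0.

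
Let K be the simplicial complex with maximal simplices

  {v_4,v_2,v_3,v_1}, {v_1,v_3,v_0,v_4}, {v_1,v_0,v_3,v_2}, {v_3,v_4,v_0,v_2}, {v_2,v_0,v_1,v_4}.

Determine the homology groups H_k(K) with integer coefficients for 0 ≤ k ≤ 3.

H_0 = Z,  H_1 = 0,  H_2 = 0,  H_3 = Z.

We work with the vertex ordering v_0 < v_1 < v_2 < v_3 < v_4. The simplices of K, each written with vertices in increasing order, are:

  0-simplices (5): [v_0], [v_1], [v_2], [v_3], [v_4]
  1-simplices (10): [v_0,v_1], [v_0,v_2], [v_0,v_3], [v_0,v_4], [v_1,v_2], [v_1,v_3], [v_1,v_4], [v_2,v_3], [v_2,v_4], [v_3,v_4]
  2-simplices (10): [v_0,v_1,v_2], [v_0,v_1,v_3], [v_0,v_1,v_4], [v_0,v_2,v_3], [v_0,v_2,v_4], [v_0,v_3,v_4], [v_1,v_2,v_3], [v_1,v_2,v_4], [v_1,v_3,v_4], [v_2,v_3,v_4]
  3-simplices (5): [v_0,v_1,v_2,v_3], [v_0,v_1,v_2,v_4], [v_0,v_1,v_3,v_4], [v_0,v_2,v_3,v_4], [v_1,v_2,v_3,v_4]

giving chain groups C_0 ≅ Z^5, C_1 ≅ Z^10, C_2 ≅ Z^10, C_3 ≅ Z^5.

∂_1: C_1 → C_0 maps an edge to its endpoints' difference, ∂[p,q] = q − p. For instance
  ∂[v_1,v_4] = [v_4] − [v_1].
This gives a 5×10 integer matrix of rank 4; reducing to Smith normal form yields diagonal entries (1,1,1,1).

∂_2: C_2 → C_1 sends each 2-simplex [p,q,r] to [q,r] − [p,r] + [p,q]. For instance
  ∂[v_0,v_1,v_2] = [v_1,v_2] − [v_0,v_2] + [v_0,v_1],
  ∂[v_1,v_3,v_4] = [v_3,v_4] − [v_1,v_4] + [v_1,v_3].
The resulting 10×10 matrix has rank 6, and its Smith normal form has invariant factors (1,1,1,1,1,1).

∂_3: C_3 → C_2 sends each 3-simplex σ to the alternating sum Σ_i (−1)^i (σ with its i-th vertex removed). For instance
  ∂[v_1,v_2,v_3,v_4] = [v_2,v_3,v_4] − [v_1,v_3,v_4] + [v_1,v_2,v_4] − [v_1,v_2,v_3],
  ∂[v_0,v_1,v_3,v_4] = [v_1,v_3,v_4] − [v_0,v_3,v_4] + [v_0,v_1,v_4] − [v_0,v_1,v_3].
The 10×5 boundary matrix has rank 4 and Smith normal form diag(1,1,1,1).

Reading off H_k = ker ∂_k / im ∂_{k+1}:

  H_0: rank C_0 − rank ∂_1 = 5 − 4 = 1, and the invariant factors of ∂_1 are all 1, so H_0 = Z.
  H_1: rank ker ∂_1 − rank ∂_2 = (10 − 4) − 6 = 0, and the invariant factors of ∂_2 are all 1, so H_1 = 0.
  H_2: rank ker ∂_2 − rank ∂_3 = (10 − 6) − 4 = 0, and the invariant factors of ∂_3 are all 1, so H_2 = 0.
  H_3: rank ker ∂_3 − rank ∂_4 = (5 − 4) − 0 = 1, and there is no ∂_4, so H_3 = Z.

As a check, the Euler characteristic is 5 − 10 + 10 − 5 = 0, which agrees with 1 − 0 + 0 − 1 = 0.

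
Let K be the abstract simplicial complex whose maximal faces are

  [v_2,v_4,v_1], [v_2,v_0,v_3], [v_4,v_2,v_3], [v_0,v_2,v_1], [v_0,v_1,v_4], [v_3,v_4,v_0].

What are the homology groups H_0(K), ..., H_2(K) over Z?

H_0 = Z,  H_1 = 0,  H_2 = Z.

We work with the vertex ordering v_0 < v_1 < v_2 < v_3 < v_4. The simplices of K, each written with vertices in increasing order, are:

  0-simplices (5): [v_0], [v_1], [v_2], [v_3], [v_4]
  1-simplices (9): [v_0,v_1], [v_0,v_2], [v_0,v_3], [v_0,v_4], [v_1,v_2], [v_1,v_4], [v_2,v_3], [v_2,v_4], [v_3,v_4]
  2-simplices (6): [v_0,v_1,v_2], [v_0,v_1,v_4], [v_0,v_2,v_3], [v_0,v_3,v_4], [v_1,v_2,v_4], [v_2,v_3,v_4]

so the chain groups are C_0 ≅ Z^5, C_1 ≅ Z^9, C_2 ≅ Z^6.

Boundary ∂_1: C_1 → C_0 sends each edge [p,q] (with p < q) to q − p. For instance
  ∂[v_3,v_4] = [v_4] − [v_3].
As a 5×9 matrix over Z this has rank 4, with invariant factors (1,1,1,1).

Boundary ∂_2: C_2 → C_1 maps a triangle to the signed sum of its edges. For instance
  ∂[v_0,v_3,v_4] = [v_3,v_4] − [v_0,v_4] + [v_0,v_3],
  ∂[v_1,v_2,v_4] = [v_2,v_4] − [v_1,v_4] + [v_1,v_2].
This gives a 9×6 integer matrix of rank 5; reducing to Smith normal form yields diagonal entries (1,1,1,1,1).

Computing H_k = (kernel of ∂_k) / (image of ∂_{k+1}):

  H_0: rank C_0 − rank ∂_1 = 5 − 4 = 1, and the invariant factors of ∂_1 are all 1, so H_0 ≅ Z.
  H_1: rank ker ∂_1 − rank ∂_2 = (9 − 4) − 5 = 0, and the invariant factors of ∂_2 are all 1, so H_1 ≅ 0.
  H_2: rank ker ∂_2 − rank ∂_3 = (6 − 5) − 0 = 1, and there is no ∂_3, so H_2 ≅ Z.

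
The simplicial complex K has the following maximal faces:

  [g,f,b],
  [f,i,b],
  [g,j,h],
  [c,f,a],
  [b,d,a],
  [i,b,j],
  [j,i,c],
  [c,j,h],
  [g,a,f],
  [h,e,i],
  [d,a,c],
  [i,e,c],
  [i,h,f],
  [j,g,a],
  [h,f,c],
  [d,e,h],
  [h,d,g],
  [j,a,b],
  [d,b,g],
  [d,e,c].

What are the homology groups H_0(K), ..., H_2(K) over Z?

H_0 = Z,  H_1 = Z ⊕ Z/2,  H_2 = 0.

Fix the vertex order a < b < c < d < e < f < g < h < i < j and write every simplex with vertices in increasing order. Then dim K = 2 and the simplices of K are:

  0-simplices (10): a, b, c, d, e, f, g, h, i, j
  1-simplices (30): ab, ac, ad, af, ag, aj, bd, bf, bg, bi, bj, cd, ce, cf, ch, ci, cj, de, dg, dh, eh, ei, fg, fh, fi, gh, gj, hi, hj, ij
  2-simplices (20): abd, abj, acd, acf, afg, agj, bdg, bfg, bfi, bij, cde, cei, cfh, chj, cij, deh, dgh, ehi, fhi, ghj

so the chain groups are C_0 ≅ Z^10, C_1 ≅ Z^30, C_2 ≅ Z^20.

∂_1: C_1 → C_0 sends each edge [p,q] (with p < q) to q − p. For instance
  ∂gj = j − g.
The 10×30 boundary matrix has rank 9 and Smith normal form diag(1,1,1,1,1,1,1,1,1).

Boundary ∂_2: C_2 → C_1 maps a triangle to the signed sum of its edges. For instance
  ∂abd = bd − ad + ab,
  ∂abj = bj − aj + ab.
This gives a 30×20 integer matrix of rank 20; reducing to Smith normal form yields diagonal entries (1,1,1,1,1,1,1,1,1,1,1,1,1,1,1,1,1,1,1,2).

Computing H_k = (kernel of ∂_k) / (image of ∂_{k+1}):

  H_0: rank C_0 − rank ∂_1 = 10 − 9 = 1, and the invariant factors of ∂_1 are all 1, so H_0 ≅ Z.
  H_1: rank ker ∂_1 − rank ∂_2 = (30 − 9) − 20 = 1, and ∂_2 has invariant factor 2 > 1, so H_1 ≅ Z ⊕ Z/2.
  H_2: rank ker ∂_2 − rank ∂_3 = (20 − 20) − 0 = 0, and there is no ∂_3, so H_2 ≅ 0.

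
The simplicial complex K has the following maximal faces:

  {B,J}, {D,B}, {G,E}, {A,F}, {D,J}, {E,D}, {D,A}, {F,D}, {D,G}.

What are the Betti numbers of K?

b_0 = 1, b_1 = 3.

Fix the vertex order A < B < D < E < F < G < J and write every simplex with vertices in increasing order. Then dim K = 1 and the simplices of K are:

  0-simplices (7): A, B, D, E, F, G, J
  1-simplices (9): AD, AF, BD, BJ, DE, DF, DG, DJ, EG

Hence C_0 ≅ Z^7, C_1 ≅ Z^9.

∂_1: C_1 → C_0 sends each edge [p,q] (with p < q) to q − p.
The resulting 7×9 matrix has rank 6, and its Smith normal form has invariant factors (1,1,1,1,1,1).

Now H_k = ker ∂_k / im ∂_{k+1}, so:

  H_0: rank C_0 − rank ∂_1 = 7 − 6 = 1, and the invariant factors of ∂_1 are all 1, so H_0 = Z.
  H_1: rank ker ∂_1 − rank ∂_2 = (9 − 6) − 0 = 3, and there is no ∂_2, so H_1 = Z^3.

As a check, the Euler characteristic is 7 − 9 = -2, which agrees with 1 − 3 = -2.

Hence the Betti numbers are b_0 = 1, b_1 = 3.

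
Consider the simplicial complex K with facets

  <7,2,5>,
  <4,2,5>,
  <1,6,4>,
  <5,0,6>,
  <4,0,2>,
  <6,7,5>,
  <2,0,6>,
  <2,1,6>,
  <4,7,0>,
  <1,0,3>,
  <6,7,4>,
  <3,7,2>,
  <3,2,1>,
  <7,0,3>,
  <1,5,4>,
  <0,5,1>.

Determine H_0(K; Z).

H_0 = Z.

We work with the vertex ordering 0 < 1 < 2 < 3 < 4 < 5 < 6 < 7. The simplices of K, each written with vertices in increasing order, are:

  0-simplices (8): [0], [1], [2], [3], [4], [5], [6], [7]
  1-simplices (24): (24 of them)
  2-simplices (16): [0,1,3], [0,1,5], [0,2,4], [0,2,6], [0,3,7], [0,4,7], [0,5,6], [1,2,3], [1,2,6], [1,4,5], [1,4,6], [2,3,7], [2,4,5], [2,5,7], [4,6,7], [5,6,7]

so the chain groups are C_0 ≅ Z^8, C_1 ≅ Z^24, C_2 ≅ Z^16.

Boundary ∂_1: C_1 → C_0 sends each edge [p,q] (with p < q) to q − p. For instance
  ∂[2,7] = [7] − [2].
This gives a 8×24 integer matrix of rank 7; reducing to Smith normal form yields diagonal entries (1,1,1,1,1,1,1).

∂_2: C_2 → C_1 sends each 2-simplex [p,q,r] to [q,r] − [p,r] + [p,q]. For instance
  ∂[0,2,6] = [2,6] − [0,6] + [0,2],
  ∂[0,1,5] = [1,5] − [0,5] + [0,1].
As a 24×16 matrix over Z this has rank 15, with invariant factors (1,1,1,1,1,1,1,1,1,1,1,1,1,1,1).

Now H_k = ker ∂_k / im ∂_{k+1}, so:

  H_0: rank C_0 − rank ∂_1 = 8 − 7 = 1, and the invariant factors of ∂_1 are all 1, so H_0 = Z.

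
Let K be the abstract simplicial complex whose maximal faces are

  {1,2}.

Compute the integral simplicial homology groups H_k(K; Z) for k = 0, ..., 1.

Take the total order 1 < 2 on the vertex set. Then K (dimension 1) consists of the simplices:

  0-simplices (2): [1], [2]
  1-simplices (1): [1,2]

so the chain groups are C_0 ≅ Z^2, C_1 ≅ Z^1.

∂_1: C_1 → C_0 maps an edge to its endpoints' difference, ∂[p,q] = q − p.
The resulting 2×1 matrix has rank 1, and its Smith normal form has invariant factors (1).

Computing H_k = (kernel of ∂_k) / (image of ∂_{k+1}):

  H_0: rank C_0 − rank ∂_1 = 2 − 1 = 1, and the invariant factors of ∂_1 are all 1, so H_0 = Z.
  H_1: rank ker ∂_1 − rank ∂_2 = (1 − 1) − 0 = 0, and there is no ∂_2, so H_1 = 0.

As a check, the Euler characteristic is 2 − 1 = 1, which agrees with 1 − 0 = 1.
(K is a triangulation of the 1-simplex.)

H_0 ≅ Z,  H_1 = 0.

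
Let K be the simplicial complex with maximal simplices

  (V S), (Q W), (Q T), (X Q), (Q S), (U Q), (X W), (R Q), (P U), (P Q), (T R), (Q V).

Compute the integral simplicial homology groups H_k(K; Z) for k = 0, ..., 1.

H_0 = Z,  H_1 = Z^4.

We work with the vertex ordering P < Q < R < S < T < U < V < W < X. The simplices of K, each written with vertices in increasing order, are:

  0-simplices (9): P, Q, R, S, T, U, V, W, X
  1-simplices (12): PQ, PU, QR, QS, QT, QU, QV, QW, QX, RT, SV, WX

Hence C_0 ≅ Z^9, C_1 ≅ Z^12.

The boundary map ∂_1: C_1 → C_0 sends each edge [p,q] (with p < q) to q − p. For instance
  ∂PQ = Q − P.
The 9×12 boundary matrix has rank 8 and Smith normal form diag(1,1,1,1,1,1,1,1).

Now H_k = ker ∂_k / im ∂_{k+1}, so:

  H_0: rank C_0 − rank ∂_1 = 9 − 8 = 1, and the invariant factors of ∂_1 are all 1, so H_0 ≅ Z.
  H_1: rank ker ∂_1 − rank ∂_2 = (12 − 8) − 0 = 4, and there is no ∂_2, so H_1 ≅ Z^4.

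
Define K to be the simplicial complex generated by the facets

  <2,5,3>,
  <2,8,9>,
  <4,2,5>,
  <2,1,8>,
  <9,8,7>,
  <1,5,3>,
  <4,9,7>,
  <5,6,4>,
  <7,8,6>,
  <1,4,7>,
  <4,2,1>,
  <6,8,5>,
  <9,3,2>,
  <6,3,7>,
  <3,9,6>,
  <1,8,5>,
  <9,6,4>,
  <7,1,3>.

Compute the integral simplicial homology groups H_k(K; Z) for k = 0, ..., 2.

Order the vertices as 1 < 2 < 3 < 4 < 5 < 6 < 7 < 8 < 9. Listing each simplex with vertices in this order, K has dimension 2 with simplices:

  0-simplices (9): [1], [2], [3], [4], [5], [6], [7], [8], [9]
  1-simplices (27): (27 of them)
  2-simplices (18): [1,2,4], [1,2,8], [1,3,5], [1,3,7], [1,4,7], [1,5,8], [2,3,5], [2,3,9], [2,4,5], [2,8,9], [3,6,7], [3,6,9], [4,5,6], [4,6,9], [4,7,9], [5,6,8], [6,7,8], [7,8,9]

Hence C_0 ≅ Z^9, C_1 ≅ Z^27, C_2 ≅ Z^18.

∂_1: C_1 → C_0 is given by ∂[p,q] = [q] − [p]. For instance
  ∂[1,4] = [4] − [1].
The resulting 9×27 matrix has rank 8, and its Smith normal form has invariant factors (1,1,1,1,1,1,1,1).

Boundary ∂_2: C_2 → C_1 acts by ∂[p,q,r] = [q,r] − [p,r] + [p,q]. For instance
  ∂[2,4,5] = [4,5] − [2,5] + [2,4],
  ∂[4,7,9] = [7,9] − [4,9] + [4,7].
The resulting 27×18 matrix has rank 18, and its Smith normal form has invariant factors (1,1,1,1,1,1,1,1,1,1,1,1,1,1,1,1,1,2).

From H_k ≅ ker(∂_k) / im(∂_{k+1}) we obtain:

  H_0: rank C_0 − rank ∂_1 = 9 − 8 = 1, and the invariant factors of ∂_1 are all 1, so H_0 ≅ Z.
  H_1: rank ker ∂_1 − rank ∂_2 = (27 − 8) − 18 = 1, and ∂_2 has invariant factor 2 > 1, so H_1 ≅ Z ⊕ Z/2.
  H_2: rank ker ∂_2 − rank ∂_3 = (18 − 18) − 0 = 0, and there is no ∂_3, so H_2 ≅ 0.

As a check, the Euler characteristic is 9 − 27 + 18 = 0, which agrees with 1 − 1 + 0 = 0.

H_0 ≅ Z,  H_1 ≅ Z ⊕ Z/2,  H_2 = 0.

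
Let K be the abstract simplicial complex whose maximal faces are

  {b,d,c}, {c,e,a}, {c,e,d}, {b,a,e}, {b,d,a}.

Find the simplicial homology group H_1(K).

Order the vertices as a < b < c < d < e. Listing each simplex with vertices in this order, K has dimension 2 with simplices:

  0-simplices (5): a, b, c, d, e
  1-simplices (10): ab, ac, ad, ae, bc, bd, be, cd, ce, de
  2-simplices (5): abd, abe, ace, bcd, cde

so the chain groups are C_0 ≅ Z^5, C_1 ≅ Z^10, C_2 ≅ Z^5.

∂_1: C_1 → C_0 sends each edge [p,q] (with p < q) to q − p. For instance
  ∂bd = d − b.
This gives a 5×10 integer matrix of rank 4; reducing to Smith normal form yields diagonal entries (1,1,1,1).

∂_2: C_2 → C_1 acts by ∂[p,q,r] = [q,r] − [p,r] + [p,q]. For instance
  ∂bcd = cd − bd + bc,
  ∂ace = ce − ae + ac.
The resulting 10×5 matrix has rank 5, and its Smith normal form has invariant factors (1,1,1,1,1).

Now H_k = ker ∂_k / im ∂_{k+1}, so:

  H_1: rank ker ∂_1 − rank ∂_2 = (10 − 4) − 5 = 1, and the invariant factors of ∂_2 are all 1, so H_1 ≅ Z.

H_1 = Z.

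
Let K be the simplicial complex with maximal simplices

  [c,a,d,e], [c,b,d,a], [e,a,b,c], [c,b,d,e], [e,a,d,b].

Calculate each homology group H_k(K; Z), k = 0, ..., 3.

H_0 ≅ Z,  H_1 = 0,  H_2 = 0,  H_3 ≅ Z.

Take the total order a < b < c < d < e on the vertex set. Then K (dimension 3) consists of the simplices:

  0-simplices (5): a, b, c, d, e
  1-simplices (10): ab, ac, ad, ae, bc, bd, be, cd, ce, de
  2-simplices (10): abc, abd, abe, acd, ace, ade, bcd, bce, bde, cde
  3-simplices (5): abcd, abce, abde, acde, bcde

so the chain groups are C_0 ≅ Z^5, C_1 ≅ Z^10, C_2 ≅ Z^10, C_3 ≅ Z^5.

Boundary ∂_1: C_1 → C_0 maps an edge to its endpoints' difference, ∂[p,q] = q − p.
The resulting 5×10 matrix has rank 4, and its Smith normal form has invariant factors (1,1,1,1).

Boundary ∂_2: C_2 → C_1 sends each 2-simplex [p,q,r] to [q,r] − [p,r] + [p,q]. For instance
  ∂ade = de − ae + ad,
  ∂bde = de − be + bd.
The resulting 10×10 matrix has rank 6, and its Smith normal form has invariant factors (1,1,1,1,1,1).

The boundary map ∂_3: C_3 → C_2 sends each 3-simplex σ to the alternating sum Σ_i (−1)^i (σ with its i-th vertex removed). For instance
  ∂abde = bde − ade + abe − abd,
  ∂abcd = bcd − acd + abd − abc.
The 10×5 boundary matrix has rank 4 and Smith normal form diag(1,1,1,1).

Now H_k = ker ∂_k / im ∂_{k+1}, so:

  H_0: rank C_0 − rank ∂_1 = 5 − 4 = 1, and the invariant factors of ∂_1 are all 1, so H_0 ≅ Z.
  H_1: rank ker ∂_1 − rank ∂_2 = (10 − 4) − 6 = 0, and the invariant factors of ∂_2 are all 1, so H_1 ≅ 0.
  H_2: rank ker ∂_2 − rank ∂_3 = (10 − 6) − 4 = 0, and the invariant factors of ∂_3 are all 1, so H_2 ≅ 0.
  H_3: rank ker ∂_3 − rank ∂_4 = (5 − 4) − 0 = 1, and there is no ∂_4, so H_3 ≅ Z.

(K is a triangulation of the 3-sphere S^3.)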